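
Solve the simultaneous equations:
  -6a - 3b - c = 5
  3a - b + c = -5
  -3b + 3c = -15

Row-reduce the augmented matrix:
R1 ← R1 / (-6).
R2 ← R2 − 3·R1.
R2 ← R2 / (-5/2).
R1 ← R1 − 1/2·R2.
R3 ← R3 + 3·R2.
R3 ← R3 / (12/5).
R1 ← R1 − 4/15·R3.
R2 ← R2 + 1/5·R3.
Reading off the reduced rows gives a = 0, b = 0, c = -5.

a = 0, b = 0, c = -5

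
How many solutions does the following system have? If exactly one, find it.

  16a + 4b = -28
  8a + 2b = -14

infinitely many solutions

Row-reduce:
R1 ← R1 / (16).
R2 ← R2 − 8·R1.
Rank is 1 with 2 unknowns, leaving b free.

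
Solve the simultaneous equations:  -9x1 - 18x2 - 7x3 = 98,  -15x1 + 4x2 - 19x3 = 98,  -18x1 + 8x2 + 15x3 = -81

Row-reduce the augmented matrix:
R1 ← R1 / (-9).
R2 ← R2 + 15·R1.
R3 ← R3 + 18·R1.
R2 ← R2 / (34).
R1 ← R1 − 2·R2.
R3 ← R3 − 44·R2.
R3 ← R3 / (1963/51).
R1 ← R1 − 185/153·R3.
R2 ← R2 + 11/51·R3.
Reading off the reduced rows gives x1 = -1, x2 = -3, x3 = -5.

x1 = -1, x2 = -3, x3 = -5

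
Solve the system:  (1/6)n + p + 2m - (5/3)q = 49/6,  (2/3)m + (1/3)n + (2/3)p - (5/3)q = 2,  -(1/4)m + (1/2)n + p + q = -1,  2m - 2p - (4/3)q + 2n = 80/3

Row-reduce the augmented matrix:
R1 ← R1 / (2).
R2 ← R2 − 2/3·R1.
R3 ← R3 + 1/4·R1.
R4 ← R4 − 2·R1.
R2 ← R2 / (5/18).
R1 ← R1 − 1/12·R2.
R3 ← R3 − 25/48·R2.
R4 ← R4 − 11/6·R2.
R3 ← R3 / (1/2).
R1 ← R1 − 2/5·R3.
R2 ← R2 − 6/5·R3.
R4 ← R4 + 26/5·R3.
R4 ← R4 / (1127/30).
R1 ← R1 + 14/5·R4.
R2 ← R2 + 109/10·R4.
R3 ← R3 − 23/4·R4.
Reading off the reduced rows gives m = 6, n = 5, p = -3, q = 1.

m = 6, n = 5, p = -3, q = 1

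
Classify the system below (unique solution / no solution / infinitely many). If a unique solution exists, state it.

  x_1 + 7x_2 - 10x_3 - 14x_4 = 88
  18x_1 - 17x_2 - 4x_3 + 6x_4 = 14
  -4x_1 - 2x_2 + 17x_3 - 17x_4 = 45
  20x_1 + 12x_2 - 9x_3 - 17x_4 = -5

Row-reduce the augmented matrix:
R2 ← R2 − 18·R1.
R3 ← R3 + 4·R1.
R4 ← R4 − 20·R1.
R2 ← R2 / (-143).
R1 ← R1 − 7·R2.
R3 ← R3 − 26·R2.
R4 ← R4 + 128·R2.
R3 ← R3 / (9).
R1 ← R1 + 18/13·R3.
R2 ← R2 + 16/13·R3.
R4 ← R4 − 435/13·R3.
R4 ← R4 / (55370/429).
R1 ← R1 + 70/13·R4.
R2 ← R2 + 6914/1287·R4.
R3 ← R3 + 287/99·R4.
Reading off the reduced rows gives x_1 = -4, x_2 = -6, x_3 = -5, x_4 = -6.

x_1 = -4, x_2 = -6, x_3 = -5, x_4 = -6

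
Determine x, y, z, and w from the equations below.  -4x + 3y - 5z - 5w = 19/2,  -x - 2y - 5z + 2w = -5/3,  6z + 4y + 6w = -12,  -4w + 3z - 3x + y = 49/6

Row-reduce the augmented matrix:
R1 ← R1 / (-4).
R2 ← R2 + 1·R1.
R4 ← R4 + 3·R1.
R2 ← R2 / (-11/4).
R1 ← R1 + 3/4·R2.
R3 ← R3 − 4·R2.
R4 ← R4 + 5/4·R2.
R3 ← R3 / (6/11).
R1 ← R1 − 25/11·R3.
R2 ← R2 − 15/11·R3.
R4 ← R4 − 93/11·R3.
R4 ← R4 / (-168).
R1 ← R1 + 133/3·R4.
R2 ← R2 + 28·R4.
R3 ← R3 − 59/3·R4.
Reading off the reduced rows gives x = -2/3, y = -1/2, z = 0, w = -5/3.

x = -2/3, y = -1/2, z = 0, w = -5/3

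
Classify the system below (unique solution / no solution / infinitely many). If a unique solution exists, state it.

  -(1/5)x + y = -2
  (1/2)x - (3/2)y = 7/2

x = 5/2, y = -3/2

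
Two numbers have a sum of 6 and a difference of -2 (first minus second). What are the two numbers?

first number: 2, second number: 4

Let x = first number, y = second number.
  x + y = 6
  x - y = -2
Row-reduce the augmented matrix:
R2 ← R2 − 1·R1.
R2 ← R2 / (-2).
R1 ← R1 − 1·R2.
Reading off the reduced rows gives x = 2, y = 4.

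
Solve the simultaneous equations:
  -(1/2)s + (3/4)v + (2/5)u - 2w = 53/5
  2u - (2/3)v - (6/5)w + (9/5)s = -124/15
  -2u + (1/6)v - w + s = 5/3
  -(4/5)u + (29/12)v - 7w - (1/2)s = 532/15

no solution

Row-reduce:
R1 ← R1 / (2/5).
R2 ← R2 − 2·R1.
R3 ← R3 + 2·R1.
R4 ← R4 + 4/5·R1.
R2 ← R2 / (-53/12).
R1 ← R1 − 15/8·R2.
R3 ← R3 − 47/12·R2.
R4 ← R4 − 47/12·R2.
R3 ← R3 / (-847/265).
R1 ← R1 + 67/53·R3.
R2 ← R2 + 528/265·R3.
R4 ← R4 + 847/265·R3.
Row 4 reduces to 0 = 2, a contradiction. The system is inconsistent.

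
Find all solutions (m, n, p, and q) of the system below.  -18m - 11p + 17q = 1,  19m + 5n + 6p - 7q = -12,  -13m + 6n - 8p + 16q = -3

Row-reduce:
R1 ← R1 / (-18).
R2 ← R2 − 19·R1.
R3 ← R3 + 13·R1.
R2 ← R2 / (5).
R3 ← R3 − 6·R2.
R3 ← R3 / (601/90).
R1 ← R1 − 11/18·R3.
R2 ← R2 + 101/90·R3.
Rank is 3 with 4 unknowns, leaving q free.

infinitely many solutions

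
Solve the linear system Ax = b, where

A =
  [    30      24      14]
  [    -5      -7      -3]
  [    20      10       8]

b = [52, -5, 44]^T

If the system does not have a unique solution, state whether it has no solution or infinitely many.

Row-reduce:
R1 ← R1 / (30).
R2 ← R2 + 5·R1.
R3 ← R3 − 20·R1.
R2 ← R2 / (-3).
R1 ← R1 − 4/5·R2.
R3 ← R3 + 6·R2.
Row 3 reduces to 0 = 2, a contradiction. The system is inconsistent.

no solution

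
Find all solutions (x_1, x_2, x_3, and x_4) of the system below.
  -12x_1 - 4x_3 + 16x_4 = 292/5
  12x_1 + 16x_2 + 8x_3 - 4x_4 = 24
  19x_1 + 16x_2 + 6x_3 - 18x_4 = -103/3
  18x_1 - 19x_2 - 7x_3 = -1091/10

x_1 = -7/3, x_2 = 5/2, x_3 = 14/5, x_4 = 13/5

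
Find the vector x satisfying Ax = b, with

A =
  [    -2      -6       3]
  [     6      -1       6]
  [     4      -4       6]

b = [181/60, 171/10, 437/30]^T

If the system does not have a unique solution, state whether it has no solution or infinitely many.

Row-reduce the augmented matrix:
R1 ← R1 / (-2).
R2 ← R2 − 6·R1.
R3 ← R3 − 4·R1.
R2 ← R2 / (-19).
R1 ← R1 − 3·R2.
R3 ← R3 + 16·R2.
R3 ← R3 / (-12/19).
R1 ← R1 − 33/38·R3.
R2 ← R2 + 15/19·R3.
Reading off the reduced rows gives x_1 = 2/3, x_2 = 2/5, x_3 = 9/4.

x_1 = 2/3, x_2 = 2/5, x_3 = 9/4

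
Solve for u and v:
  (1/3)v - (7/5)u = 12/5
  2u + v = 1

Row-reduce the augmented matrix:
R1 ← R1 / (-7/5).
R2 ← R2 − 2·R1.
R2 ← R2 / (31/21).
R1 ← R1 + 5/21·R2.
Reading off the reduced rows gives u = -1, v = 3.

u = -1, v = 3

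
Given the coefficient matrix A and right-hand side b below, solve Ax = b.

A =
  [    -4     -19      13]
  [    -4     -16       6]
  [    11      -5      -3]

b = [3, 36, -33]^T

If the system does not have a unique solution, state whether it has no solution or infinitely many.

x_1 = -6, x_2 = -3, x_3 = -6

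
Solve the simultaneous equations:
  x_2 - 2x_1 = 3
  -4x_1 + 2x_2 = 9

Row-reduce:
R1 ← R1 / (-2).
R2 ← R2 + 4·R1.
Row 2 reduces to 0 = 3, a contradiction. The system is inconsistent.

no solution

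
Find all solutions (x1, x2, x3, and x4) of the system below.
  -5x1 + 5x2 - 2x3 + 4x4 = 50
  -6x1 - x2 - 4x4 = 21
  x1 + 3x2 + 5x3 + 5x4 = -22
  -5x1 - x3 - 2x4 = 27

Row-reduce the augmented matrix:
R1 ← R1 / (-5).
R2 ← R2 + 6·R1.
R3 ← R3 − 1·R1.
R4 ← R4 + 5·R1.
R2 ← R2 / (-7).
R1 ← R1 + 1·R2.
R3 ← R3 − 4·R2.
R4 ← R4 + 5·R2.
R3 ← R3 / (209/35).
R1 ← R1 − 2/35·R3.
R2 ← R2 + 12/35·R3.
R4 ← R4 + 5/7·R3.
R4 ← R4 / (79/209).
R1 ← R1 − 94/209·R4.
R2 ← R2 − 272/209·R4.
R3 ← R3 − 27/209·R4.
Reading off the reduced rows gives x1 = -5, x2 = 1, x3 = -6, x4 = 2.

x1 = -5, x2 = 1, x3 = -6, x4 = 2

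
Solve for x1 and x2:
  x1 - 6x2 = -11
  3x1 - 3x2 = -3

x1 = 1, x2 = 2

From equation 1: x1 = -11 + 6·x2.
Substitute into equation 2 and solve: x2 = 2.
Then x1 = 1.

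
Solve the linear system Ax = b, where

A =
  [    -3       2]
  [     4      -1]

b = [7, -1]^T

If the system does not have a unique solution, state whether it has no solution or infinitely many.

Row-reduce the augmented matrix:
R1 ← R1 / (-3).
R2 ← R2 − 4·R1.
R2 ← R2 / (5/3).
R1 ← R1 + 2/3·R2.
Reading off the reduced rows gives x_1 = 1, x_2 = 5.

x_1 = 1, x_2 = 5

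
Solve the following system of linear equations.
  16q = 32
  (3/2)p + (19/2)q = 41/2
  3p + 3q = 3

Row-reduce:
Swap R1 and R2.
R1 ← R1 / (3/2).
R3 ← R3 − 3·R1.
R2 ← R2 / (16).
R1 ← R1 − 19/3·R2.
R3 ← R3 + 16·R2.
Row 3 reduces to 0 = -6, a contradiction. The system is inconsistent.

no solution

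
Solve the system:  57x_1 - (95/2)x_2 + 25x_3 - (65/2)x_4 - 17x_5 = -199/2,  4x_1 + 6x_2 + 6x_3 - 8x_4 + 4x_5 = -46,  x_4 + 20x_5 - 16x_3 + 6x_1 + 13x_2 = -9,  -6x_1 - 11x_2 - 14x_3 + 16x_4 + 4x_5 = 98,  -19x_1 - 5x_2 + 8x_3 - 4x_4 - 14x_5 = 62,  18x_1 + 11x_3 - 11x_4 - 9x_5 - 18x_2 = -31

Row-reduce:
R1 ← R1 / (57).
R2 ← R2 − 4·R1.
R3 ← R3 − 6·R1.
R4 ← R4 + 6·R1.
R5 ← R5 + 19·R1.
R6 ← R6 − 18·R1.
R2 ← R2 / (28/3).
R1 ← R1 + 5/6·R2.
R3 ← R3 − 18·R2.
R4 ← R4 + 16·R2.
R5 ← R5 + 125/6·R2.
R6 ← R6 + 3·R2.
R3 ← R3 / (-3567/133).
R1 ← R1 − 435/532·R3.
R2 ← R2 − 121/266·R3.
R4 ← R4 + 544/133·R3.
R5 ← R5 − 13731/532·R3.
R6 ← R6 − 1189/266·R3.
R4 ← R4 / (497/1189).
R1 ← R1 + 25/41·R4.
R2 ← R2 + 417/1189·R4.
R3 ← R3 + 685/1189·R4.
R5 ← R5 + 15136/1189·R4.
R5 ← R5 / (285283/994).
R1 ← R1 − 14031/994·R5.
R2 ← R2 − 4261/497·R5.
R3 ← R3 − 6164/497·R5.
R4 ← R4 − 11078/497·R5.
Row 6 reduces to 0 = 2/3, a contradiction. The system is inconsistent.

no solution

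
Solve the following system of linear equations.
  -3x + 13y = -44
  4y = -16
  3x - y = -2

no solution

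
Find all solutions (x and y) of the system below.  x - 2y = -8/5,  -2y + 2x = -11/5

x = -3/5, y = 1/2

From equation 1: x = -8/5 + 2·y.
Substitute into equation 2 and solve: y = 1/2.
Then x = -3/5.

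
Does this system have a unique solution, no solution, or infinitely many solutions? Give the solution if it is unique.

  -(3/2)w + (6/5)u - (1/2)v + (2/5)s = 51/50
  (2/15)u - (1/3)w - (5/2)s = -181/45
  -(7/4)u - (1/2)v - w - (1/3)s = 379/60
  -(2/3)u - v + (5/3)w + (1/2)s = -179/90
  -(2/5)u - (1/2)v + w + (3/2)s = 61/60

u = -8/3, v = 1/2, w = -5/2, s = 9/5

Row-reduce the augmented matrix:
R1 ← R1 / (6/5).
R2 ← R2 − 2/15·R1.
R3 ← R3 + 7/4·R1.
R4 ← R4 + 2/3·R1.
R5 ← R5 + 2/5·R1.
R2 ← R2 / (1/18).
R1 ← R1 + 5/12·R2.
R3 ← R3 + 59/48·R2.
R4 ← R4 + 23/18·R2.
R5 ← R5 + 2/3·R2.
R3 ← R3 / (-55/8).
R1 ← R1 + 5/2·R3.
R2 ← R2 + 3·R3.
R4 ← R4 + 3·R3.
R5 ← R5 + 3/2·R3.
R4 ← R4 / (-18339/550).
R1 ← R1 − 269/165·R4.
R2 ← R2 + 11739/550·R4.
R3 ← R3 − 13451/1650·R4.
R5 ← R5 + 18339/1100·R4.
R5 reduces to 0 = 0, so the extra equation is consistent.
Reading off the reduced rows gives u = -8/3, v = 1/2, w = -5/2, s = 9/5.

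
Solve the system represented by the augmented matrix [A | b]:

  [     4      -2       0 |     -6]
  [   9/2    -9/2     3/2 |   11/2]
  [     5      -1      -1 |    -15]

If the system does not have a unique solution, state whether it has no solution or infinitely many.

no solution

Row-reduce:
R1 ← R1 / (4).
R2 ← R2 − 9/2·R1.
R3 ← R3 − 5·R1.
R2 ← R2 / (-9/4).
R1 ← R1 + 1/2·R2.
R3 ← R3 − 3/2·R2.
Row 3 reduces to 0 = 2/3, a contradiction. The system is inconsistent.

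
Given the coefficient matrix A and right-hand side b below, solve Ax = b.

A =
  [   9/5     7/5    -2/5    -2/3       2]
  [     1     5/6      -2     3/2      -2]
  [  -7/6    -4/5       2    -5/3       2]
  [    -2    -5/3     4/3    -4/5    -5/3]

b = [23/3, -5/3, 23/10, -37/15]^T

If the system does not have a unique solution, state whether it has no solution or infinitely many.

Row-reduce:
R1 ← R1 / (9/5).
R2 ← R2 − 1·R1.
R3 ← R3 + 7/6·R1.
R4 ← R4 + 2·R1.
R2 ← R2 / (1/18).
R1 ← R1 − 7/9·R2.
R3 ← R3 − 29/270·R2.
R4 ← R4 + 1/9·R2.
R3 ← R3 / (233/45).
R1 ← R1 − 74/3·R3.
R2 ← R2 + 32·R3.
R4 ← R4 + 8/3·R3.
R4 ← R4 / (-7793/10485).
R1 ← R1 − 156/233·R4.
R2 ← R2 + 385/233·R4.
R3 ← R3 + 1543/1398·R4.
Rank is 4 with 5 unknowns, leaving x_5 free.

infinitely many solutions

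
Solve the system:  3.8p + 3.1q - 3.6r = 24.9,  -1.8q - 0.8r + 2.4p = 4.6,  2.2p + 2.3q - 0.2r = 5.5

p = 1, q = 1, r = -5

Row-reduce the augmented matrix:
R1 ← R1 / (19/5).
R2 ← R2 − 12/5·R1.
R3 ← R3 − 11/5·R1.
R2 ← R2 / (-357/95).
R1 ← R1 − 31/38·R2.
R3 ← R3 − 48/95·R2.
R3 ← R3 / (177/85).
R1 ← R1 + 32/51·R3.
R2 ← R2 + 20/51·R3.
Reading off the reduced rows gives p = 1, q = 1, r = -5.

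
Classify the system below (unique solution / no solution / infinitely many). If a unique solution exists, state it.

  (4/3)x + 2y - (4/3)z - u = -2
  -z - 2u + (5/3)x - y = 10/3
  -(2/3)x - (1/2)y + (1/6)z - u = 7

Row-reduce:
R1 ← R1 / (4/3).
R2 ← R2 − 5/3·R1.
R3 ← R3 + 2/3·R1.
R2 ← R2 / (-7/2).
R1 ← R1 − 3/2·R2.
R3 ← R3 − 1/2·R2.
R3 ← R3 / (-17/42).
R1 ← R1 + 5/7·R3.
R2 ← R2 + 4/21·R3.
Rank is 3 with 4 unknowns, leaving u free.

infinitely many solutions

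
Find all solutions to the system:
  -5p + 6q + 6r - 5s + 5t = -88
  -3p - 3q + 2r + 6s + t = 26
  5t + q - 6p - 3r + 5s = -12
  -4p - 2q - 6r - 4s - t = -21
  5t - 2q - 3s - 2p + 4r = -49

p = 3, q = -2, r = -1, s = 6, t = -5

Row-reduce the augmented matrix:
R1 ← R1 / (-5).
R2 ← R2 + 3·R1.
R3 ← R3 + 6·R1.
R4 ← R4 + 4·R1.
R5 ← R5 + 2·R1.
R2 ← R2 / (-33/5).
R1 ← R1 + 6/5·R2.
R3 ← R3 + 31/5·R2.
R4 ← R4 + 34/5·R2.
R5 ← R5 + 22/5·R2.
R3 ← R3 / (-287/33).
R1 ← R1 + 10/11·R3.
R2 ← R2 − 8/33·R3.
R4 ← R4 + 302/33·R3.
R5 ← R5 − 8/3·R3.
R4 ← R4 / (-490/41).
R1 ← R1 + 37/41·R4.
R2 ← R2 + 53/41·R4.
R3 ← R3 + 12/41·R4.
R5 ← R5 + 255/41·R4.
R5 ← R5 / (4537/686).
R1 ← R1 + 1497/3430·R5.
R2 ← R2 − 2557/3430·R5.
R3 ← R3 + 11/1715·R5.
R4 ← R4 − 1109/3430·R5.
Reading off the reduced rows gives p = 3, q = -2, r = -1, s = 6, t = -5.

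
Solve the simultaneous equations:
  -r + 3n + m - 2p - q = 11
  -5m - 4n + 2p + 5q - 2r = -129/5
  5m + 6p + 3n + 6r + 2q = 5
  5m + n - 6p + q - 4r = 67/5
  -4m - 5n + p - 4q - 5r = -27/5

m = 9/5, n = 2, p = -1/5, q = -2, r = -4/5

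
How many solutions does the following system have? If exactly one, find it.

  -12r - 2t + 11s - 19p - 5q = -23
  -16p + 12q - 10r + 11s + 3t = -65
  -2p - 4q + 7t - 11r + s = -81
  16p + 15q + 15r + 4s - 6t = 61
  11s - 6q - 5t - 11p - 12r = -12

Row-reduce the augmented matrix:
R1 ← R1 / (-19).
R2 ← R2 + 16·R1.
R3 ← R3 + 2·R1.
R4 ← R4 − 16·R1.
R5 ← R5 + 11·R1.
R2 ← R2 / (308/19).
R1 ← R1 − 5/19·R2.
R3 ← R3 + 66/19·R2.
R4 ← R4 − 205/19·R2.
R5 ← R5 + 59/19·R2.
R3 ← R3 / (-68/7).
R1 ← R1 − 97/154·R3.
R2 ← R2 − 1/154·R3.
R4 ← R4 − 743/154·R3.
R5 ← R5 + 775/154·R3.
R4 ← R4 / (36543/2992).
R1 ← R1 + 1775/2992·R4.
R2 ← R2 − 321/2992·R4.
R3 ← R3 + 3/136·R4.
R5 ← R5 − 14521/2992·R4.
R5 ← R5 / (-12731/2811).
R1 ← R1 − 8599/36543·R5.
R2 ← R2 − 4306/12181·R5.
R3 ← R3 + 10448/12181·R5.
R4 ← R4 + 20113/36543·R5.
Reading off the reduced rows gives p = -1, q = -1, r = 4, s = -1, t = -6.

p = -1, q = -1, r = 4, s = -1, t = -6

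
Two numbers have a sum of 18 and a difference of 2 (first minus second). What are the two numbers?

first number: 10, second number: 8

Let x = first number, y = second number.
  x + y = 18
  x - y = 2
From equation 1: x = 18 − y.
Substitute into equation 2 and solve: y = 8.
Then x = 10.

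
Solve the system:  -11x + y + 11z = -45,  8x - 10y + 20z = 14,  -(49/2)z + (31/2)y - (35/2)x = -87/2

Row-reduce:
R1 ← R1 / (-11).
R2 ← R2 − 8·R1.
R3 ← R3 + 35/2·R1.
R2 ← R2 / (-102/11).
R1 ← R1 + 1/11·R2.
R3 ← R3 − 153/11·R2.
Rank is 2 with 3 unknowns, leaving z free.

infinitely many solutions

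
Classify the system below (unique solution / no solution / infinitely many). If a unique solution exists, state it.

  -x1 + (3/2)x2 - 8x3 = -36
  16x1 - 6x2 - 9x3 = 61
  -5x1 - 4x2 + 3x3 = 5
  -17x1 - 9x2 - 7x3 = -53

no solution

Row-reduce:
R1 ← R1 / (-1).
R2 ← R2 − 16·R1.
R3 ← R3 + 5·R1.
R4 ← R4 + 17·R1.
R2 ← R2 / (18).
R1 ← R1 + 3/2·R2.
R3 ← R3 + 23/2·R2.
R4 ← R4 + 69/2·R2.
R3 ← R3 / (-1603/36).
R1 ← R1 + 41/12·R3.
R2 ← R2 + 137/18·R3.
R4 ← R4 + 1603/12·R3.
Row 4 reduces to 0 = 4, a contradiction. The system is inconsistent.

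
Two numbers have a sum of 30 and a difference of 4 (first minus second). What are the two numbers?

first number: 17, second number: 13

Let x = first number, y = second number.
  x + y = 30
  x - y = 4
Row-reduce the augmented matrix:
R2 ← R2 − 1·R1.
R2 ← R2 / (-2).
R1 ← R1 − 1·R2.
Reading off the reduced rows gives x = 17, y = 13.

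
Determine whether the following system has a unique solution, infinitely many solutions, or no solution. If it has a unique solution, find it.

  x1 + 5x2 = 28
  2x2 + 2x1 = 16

x1 = 3, x2 = 5

From equation 1: x1 = 28 − 5·x2.
Substitute into equation 2 and solve: x2 = 5.
Then x1 = 3.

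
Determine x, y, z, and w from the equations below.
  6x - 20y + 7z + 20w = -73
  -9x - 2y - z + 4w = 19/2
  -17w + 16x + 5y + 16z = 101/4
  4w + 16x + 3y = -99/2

x = -5/2, y = 1/2, z = 1, w = -11/4

Row-reduce the augmented matrix:
R1 ← R1 / (6).
R2 ← R2 + 9·R1.
R3 ← R3 − 16·R1.
R4 ← R4 − 16·R1.
R2 ← R2 / (-32).
R1 ← R1 + 10/3·R2.
R3 ← R3 − 175/3·R2.
R4 ← R4 − 169/3·R2.
R3 ← R3 / (2813/192).
R1 ← R1 − 17/96·R3.
R2 ← R2 + 19/64·R3.
R4 ← R4 + 373/192·R3.
R4 ← R4 / (26479/2813).
R1 ← R1 + 302/2813·R4.
R2 ← R2 + 3465/2813·R4.
R3 ← R3 + 1604/2813·R4.
Reading off the reduced rows gives x = -5/2, y = 1/2, z = 1, w = -11/4.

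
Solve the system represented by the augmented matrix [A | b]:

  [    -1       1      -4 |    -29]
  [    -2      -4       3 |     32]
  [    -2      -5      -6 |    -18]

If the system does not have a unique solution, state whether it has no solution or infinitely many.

Row-reduce the augmented matrix:
R1 ← R1 / (-1).
R2 ← R2 + 2·R1.
R3 ← R3 + 2·R1.
R2 ← R2 / (-6).
R1 ← R1 + 1·R2.
R3 ← R3 + 7·R2.
R3 ← R3 / (-65/6).
R1 ← R1 − 13/6·R3.
R2 ← R2 + 11/6·R3.
Reading off the reduced rows gives x_1 = 1, x_2 = -4, x_3 = 6.

x_1 = 1, x_2 = -4, x_3 = 6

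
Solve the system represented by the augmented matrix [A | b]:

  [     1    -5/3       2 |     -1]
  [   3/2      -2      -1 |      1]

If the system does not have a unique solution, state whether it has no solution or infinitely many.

infinitely many solutions

Row-reduce:
R2 ← R2 − 3/2·R1.
R2 ← R2 / (1/2).
R1 ← R1 + 5/3·R2.
Rank is 2 with 3 unknowns, leaving x_3 free.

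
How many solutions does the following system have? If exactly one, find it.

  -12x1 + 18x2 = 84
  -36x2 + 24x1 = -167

no solution

Row-reduce:
R1 ← R1 / (-12).
R2 ← R2 − 24·R1.
Row 2 reduces to 0 = 1, a contradiction. The system is inconsistent.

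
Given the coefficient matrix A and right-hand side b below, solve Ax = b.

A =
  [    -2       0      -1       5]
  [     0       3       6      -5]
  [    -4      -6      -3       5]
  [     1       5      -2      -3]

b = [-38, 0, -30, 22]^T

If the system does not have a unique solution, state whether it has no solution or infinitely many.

x_1 = 6, x_2 = -2, x_3 = -4, x_4 = -6

Row-reduce the augmented matrix:
R1 ← R1 / (-2).
R3 ← R3 + 4·R1.
R4 ← R4 − 1·R1.
R2 ← R2 / (3).
R3 ← R3 + 6·R2.
R4 ← R4 − 5·R2.
R3 ← R3 / (11).
R1 ← R1 − 1/2·R3.
R2 ← R2 − 2·R3.
R4 ← R4 + 25/2·R3.
R4 ← R4 / (-304/33).
R1 ← R1 + 20/11·R4.
R2 ← R2 − 35/33·R4.
R3 ← R3 + 15/11·R4.
Reading off the reduced rows gives x_1 = 6, x_2 = -2, x_3 = -4, x_4 = -6.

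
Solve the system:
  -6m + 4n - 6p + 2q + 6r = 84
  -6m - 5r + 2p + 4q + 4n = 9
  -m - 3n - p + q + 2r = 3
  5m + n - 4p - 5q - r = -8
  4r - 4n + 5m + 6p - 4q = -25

m = -5, n = 4, p = -2, q = -2, r = 5

Row-reduce the augmented matrix:
R1 ← R1 / (-6).
R2 ← R2 + 6·R1.
R3 ← R3 + 1·R1.
R4 ← R4 − 5·R1.
R5 ← R5 − 5·R1.
Swap R2 and R3.
R2 ← R2 / (-11/3).
R1 ← R1 + 2/3·R2.
R4 ← R4 − 13/3·R2.
R5 ← R5 + 2/3·R2.
R3 ← R3 / (8).
R1 ← R1 − 1·R3.
R4 ← R4 + 9·R3.
R5 ← R5 − 1·R3.
R4 ← R4 / (-13/44).
R1 ← R1 + 31/44·R4.
R2 ← R2 + 2/11·R4.
R3 ← R3 − 1/4·R4.
R5 ← R5 + 119/44·R4.
R5 ← R5 / (1977/26).
R1 ← R1 − 451/26·R5.
R2 ← R2 − 54/13·R5.
R3 ← R3 + 97/13·R5.
R4 ← R4 − 633/26·R5.
Reading off the reduced rows gives m = -5, n = 4, p = -2, q = -2, r = 5.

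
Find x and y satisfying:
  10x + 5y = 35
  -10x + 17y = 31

Row-reduce the augmented matrix:
R1 ← R1 / (10).
R2 ← R2 + 10·R1.
R2 ← R2 / (22).
R1 ← R1 − 1/2·R2.
Reading off the reduced rows gives x = 2, y = 3.

x = 2, y = 3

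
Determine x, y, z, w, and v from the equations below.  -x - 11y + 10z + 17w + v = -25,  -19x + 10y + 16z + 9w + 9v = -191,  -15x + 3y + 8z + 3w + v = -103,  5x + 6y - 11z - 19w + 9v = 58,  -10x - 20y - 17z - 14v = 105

Row-reduce the augmented matrix:
R1 ← R1 / (-1).
R2 ← R2 + 19·R1.
R3 ← R3 + 15·R1.
R4 ← R4 − 5·R1.
R5 ← R5 + 10·R1.
R2 ← R2 / (219).
R1 ← R1 − 11·R2.
R3 ← R3 − 168·R2.
R4 ← R4 + 49·R2.
R5 ← R5 − 90·R2.
R3 ← R3 / (-622/73).
R1 ← R1 + 92/73·R3.
R2 ← R2 + 58/73·R3.
R4 ← R4 − 5/73·R3.
R5 ← R5 + 3321/73·R3.
R4 ← R4 / (-4054/933).
R1 ← R1 − 389/933·R4.
R2 ← R2 + 370/933·R4.
R3 ← R3 − 406/311·R4.
R5 ← R5 − 5732/311·R4.
R5 ← R5 / (128873/2027).
R1 ← R1 − 6333/4054·R5.
R2 ← R2 + 1063/2027·R5.
R3 ← R3 − 8638/2027·R5.
R4 ← R4 + 10927/4054·R5.
Reading off the reduced rows gives x = 4, y = -4, z = -3, w = -2, v = -1.

x = 4, y = -4, z = -3, w = -2, v = -1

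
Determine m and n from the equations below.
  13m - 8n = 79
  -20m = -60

m = 3, n = -5

Row-reduce the augmented matrix:
R1 ← R1 / (13).
R2 ← R2 + 20·R1.
R2 ← R2 / (-160/13).
R1 ← R1 + 8/13·R2.
Reading off the reduced rows gives m = 3, n = -5.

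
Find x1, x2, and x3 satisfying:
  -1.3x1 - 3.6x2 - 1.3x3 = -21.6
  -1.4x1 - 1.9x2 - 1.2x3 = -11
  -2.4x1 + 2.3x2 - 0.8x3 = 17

x1 = -2, x2 = 6, x3 = 2

Row-reduce the augmented matrix:
R1 ← R1 / (-13/10).
R2 ← R2 + 7/5·R1.
R3 ← R3 + 12/5·R1.
R2 ← R2 / (257/130).
R1 ← R1 − 36/13·R2.
R3 ← R3 − 1163/130·R2.
R3 ← R3 / (893/1285).
R1 ← R1 − 185/257·R3.
R2 ← R2 − 26/257·R3.
Reading off the reduced rows gives x1 = -2, x2 = 6, x3 = 2.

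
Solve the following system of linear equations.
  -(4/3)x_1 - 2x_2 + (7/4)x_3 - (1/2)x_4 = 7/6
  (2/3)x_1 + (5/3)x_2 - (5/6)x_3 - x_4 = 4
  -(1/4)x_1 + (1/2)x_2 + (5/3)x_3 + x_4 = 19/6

infinitely many solutions

Row-reduce:
R1 ← R1 / (-4/3).
R2 ← R2 − 2/3·R1.
R3 ← R3 + 1/4·R1.
R2 ← R2 / (2/3).
R1 ← R1 − 3/2·R2.
R3 ← R3 − 7/8·R2.
R3 ← R3 / (493/384).
R1 ← R1 + 45/32·R3.
R2 ← R2 − 1/16·R3.
Rank is 3 with 4 unknowns, leaving x_4 free.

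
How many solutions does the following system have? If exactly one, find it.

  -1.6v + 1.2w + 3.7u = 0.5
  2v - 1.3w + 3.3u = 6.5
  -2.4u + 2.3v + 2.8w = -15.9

Row-reduce the augmented matrix:
R1 ← R1 / (37/10).
R2 ← R2 − 33/10·R1.
R3 ← R3 + 12/5·R1.
R2 ← R2 / (634/185).
R1 ← R1 + 16/37·R2.
R3 ← R3 − 467/370·R2.
R3 ← R3 / (56443/12680).
R1 ← R1 − 8/317·R3.
R2 ← R2 + 877/1268·R3.
Reading off the reduced rows gives u = 1, v = -1, w = -4.

u = 1, v = -1, w = -4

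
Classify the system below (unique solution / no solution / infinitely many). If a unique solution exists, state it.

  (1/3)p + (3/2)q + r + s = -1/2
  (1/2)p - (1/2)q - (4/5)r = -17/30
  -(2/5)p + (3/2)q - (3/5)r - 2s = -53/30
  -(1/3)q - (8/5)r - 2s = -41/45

p = 2, q = -5/3, r = 3, s = -5/3

Row-reduce the augmented matrix:
R1 ← R1 / (1/3).
R2 ← R2 − 1/2·R1.
R3 ← R3 + 2/5·R1.
R2 ← R2 / (-11/4).
R1 ← R1 − 9/2·R2.
R3 ← R3 − 33/10·R2.
R4 ← R4 + 1/3·R2.
R3 ← R3 / (-54/25).
R1 ← R1 + 42/55·R3.
R2 ← R2 − 46/55·R3.
R4 ← R4 + 218/165·R3.
R4 ← R4 / (-203/891).
R1 ← R1 − 145/99·R4.
R2 ← R2 + 137/297·R4.
R3 ← R3 − 65/54·R4.
Reading off the reduced rows gives p = 2, q = -5/3, r = 3, s = -5/3.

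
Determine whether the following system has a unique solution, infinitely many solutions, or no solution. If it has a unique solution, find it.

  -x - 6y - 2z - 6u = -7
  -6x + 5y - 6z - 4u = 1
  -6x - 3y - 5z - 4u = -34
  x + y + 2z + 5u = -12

Row-reduce the augmented matrix:
R1 ← R1 / (-1).
R2 ← R2 + 6·R1.
R3 ← R3 + 6·R1.
R4 ← R4 − 1·R1.
R2 ← R2 / (41).
R1 ← R1 − 6·R2.
R3 ← R3 − 33·R2.
R4 ← R4 + 5·R2.
R3 ← R3 / (89/41).
R1 ← R1 − 46/41·R3.
R2 ← R2 − 6/41·R3.
R4 ← R4 − 30/41·R3.
R4 ← R4 / (71/89).
R1 ← R1 + 170/89·R4.
R2 ← R2 − 32/89·R4.
R3 ← R3 − 256/89·R4.
Reading off the reduced rows gives x = 3, y = 5, z = 5, u = -6.

x = 3, y = 5, z = 5, u = -6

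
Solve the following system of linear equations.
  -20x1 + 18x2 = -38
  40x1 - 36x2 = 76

Row-reduce:
R1 ← R1 / (-20).
R2 ← R2 − 40·R1.
Rank is 1 with 2 unknowns, leaving x2 free.

infinitely many solutions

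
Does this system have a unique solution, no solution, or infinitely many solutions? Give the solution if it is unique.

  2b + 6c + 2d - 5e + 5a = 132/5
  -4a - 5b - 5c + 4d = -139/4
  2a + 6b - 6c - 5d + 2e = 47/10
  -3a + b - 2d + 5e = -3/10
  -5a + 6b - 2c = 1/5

a = 3/2, b = 11/5, c = 11/4, d = -1, e = 0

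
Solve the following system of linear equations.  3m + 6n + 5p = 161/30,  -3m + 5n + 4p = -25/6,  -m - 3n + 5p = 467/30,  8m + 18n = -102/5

m = 3/2, n = -9/5, p = 7/3

Row-reduce the augmented matrix:
R1 ← R1 / (3).
R2 ← R2 + 3·R1.
R3 ← R3 + 1·R1.
R4 ← R4 − 8·R1.
R2 ← R2 / (11).
R1 ← R1 − 2·R2.
R3 ← R3 + 1·R2.
R4 ← R4 − 2·R2.
R3 ← R3 / (247/33).
R1 ← R1 − 1/33·R3.
R2 ← R2 − 9/11·R3.
R4 ← R4 + 494/33·R3.
R4 reduces to 0 = 0, so the extra equation is consistent.
Reading off the reduced rows gives m = 3/2, n = -9/5, p = 7/3.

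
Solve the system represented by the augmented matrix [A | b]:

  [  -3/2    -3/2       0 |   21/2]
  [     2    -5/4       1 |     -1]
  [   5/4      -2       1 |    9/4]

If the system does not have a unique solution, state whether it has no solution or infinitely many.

no solution

Row-reduce:
R1 ← R1 / (-3/2).
R2 ← R2 − 2·R1.
R3 ← R3 − 5/4·R1.
R2 ← R2 / (-13/4).
R1 ← R1 − 1·R2.
R3 ← R3 + 13/4·R2.
Row 3 reduces to 0 = -2, a contradiction. The system is inconsistent.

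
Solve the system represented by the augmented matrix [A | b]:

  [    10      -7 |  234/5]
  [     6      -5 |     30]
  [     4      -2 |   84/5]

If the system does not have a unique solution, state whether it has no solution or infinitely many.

x_1 = 3, x_2 = -12/5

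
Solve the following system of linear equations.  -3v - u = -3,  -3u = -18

u = 6, v = -1

From equation 1: u = 3 − 3·v.
Substitute into equation 2 and solve: v = -1.
Then u = 6.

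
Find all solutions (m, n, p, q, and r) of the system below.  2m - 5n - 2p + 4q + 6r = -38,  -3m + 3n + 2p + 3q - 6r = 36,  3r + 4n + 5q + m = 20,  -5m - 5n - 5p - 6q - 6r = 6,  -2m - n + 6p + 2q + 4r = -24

m = -3, n = 6, p = -3, q = 1, r = -2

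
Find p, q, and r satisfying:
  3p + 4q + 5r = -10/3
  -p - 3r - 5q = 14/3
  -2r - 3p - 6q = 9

Row-reduce the augmented matrix:
R1 ← R1 / (3).
R2 ← R2 + 1·R1.
R3 ← R3 + 3·R1.
R2 ← R2 / (-11/3).
R1 ← R1 − 4/3·R2.
R3 ← R3 + 2·R2.
R3 ← R3 / (41/11).
R1 ← R1 − 13/11·R3.
R2 ← R2 − 4/11·R3.
Reading off the reduced rows gives p = -1, q = -4/3, r = 1.

p = -1, q = -4/3, r = 1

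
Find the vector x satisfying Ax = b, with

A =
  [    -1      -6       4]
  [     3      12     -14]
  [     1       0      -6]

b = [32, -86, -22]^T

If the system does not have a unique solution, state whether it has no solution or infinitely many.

Row-reduce:
R1 ← R1 / (-1).
R2 ← R2 − 3·R1.
R3 ← R3 − 1·R1.
R2 ← R2 / (-6).
R1 ← R1 − 6·R2.
R3 ← R3 + 6·R2.
Rank is 2 with 3 unknowns, leaving x_3 free.

infinitely many solutions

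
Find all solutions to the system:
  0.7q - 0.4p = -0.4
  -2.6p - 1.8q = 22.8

Row-reduce the augmented matrix:
R1 ← R1 / (-2/5).
R2 ← R2 + 13/5·R1.
R2 ← R2 / (-127/20).
R1 ← R1 + 7/4·R2.
Reading off the reduced rows gives p = -6, q = -4.

p = -6, q = -4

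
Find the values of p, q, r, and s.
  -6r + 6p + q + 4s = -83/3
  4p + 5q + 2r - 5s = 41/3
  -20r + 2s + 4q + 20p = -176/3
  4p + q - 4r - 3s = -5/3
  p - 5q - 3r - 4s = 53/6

p = -1/2, q = -2/3, r = 2, s = -3

Row-reduce the augmented matrix:
R1 ← R1 / (6).
R2 ← R2 − 4·R1.
R3 ← R3 − 20·R1.
R4 ← R4 − 4·R1.
R5 ← R5 − 1·R1.
R2 ← R2 / (13/3).
R1 ← R1 − 1/6·R2.
R3 ← R3 − 2/3·R2.
R4 ← R4 − 1/3·R2.
R5 ← R5 + 31/6·R2.
R3 ← R3 / (-12/13).
R1 ← R1 + 16/13·R3.
R2 ← R2 − 18/13·R3.
R4 ← R4 + 6/13·R3.
R5 ← R5 − 67/13·R3.
Swap R4 and R5.
R4 ← R4 / (-141/2).
R1 ← R1 − 29/2·R4.
R2 ← R2 + 17·R4.
R3 ← R3 − 11·R4.
R5 reduces to 0 = 0, so the extra equation is consistent.
Reading off the reduced rows gives p = -1/2, q = -2/3, r = 2, s = -3.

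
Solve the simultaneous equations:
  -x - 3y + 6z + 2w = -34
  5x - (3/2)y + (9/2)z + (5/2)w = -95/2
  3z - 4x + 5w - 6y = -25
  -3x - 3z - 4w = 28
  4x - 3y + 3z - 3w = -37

no solution

Row-reduce:
R1 ← R1 / (-1).
R2 ← R2 − 5·R1.
R3 ← R3 + 4·R1.
R4 ← R4 + 3·R1.
R5 ← R5 − 4·R1.
R2 ← R2 / (-33/2).
R1 ← R1 − 3·R2.
R3 ← R3 − 6·R2.
R4 ← R4 − 9·R2.
R5 ← R5 + 15·R2.
R3 ← R3 / (-93/11).
R1 ← R1 − 3/11·R3.
R2 ← R2 + 23/11·R3.
R4 ← R4 + 24/11·R3.
R5 ← R5 + 48/11·R3.
R4 ← R4 / (-111/31).
R1 ← R1 − 10/31·R4.
R2 ← R2 + 106/93·R4.
R3 ← R3 + 17/93·R4.
R5 ← R5 + 222/31·R4.
Row 5 reduces to 0 = 2, a contradiction. The system is inconsistent.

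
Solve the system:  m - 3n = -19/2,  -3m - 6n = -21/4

m = -11/4, n = 9/4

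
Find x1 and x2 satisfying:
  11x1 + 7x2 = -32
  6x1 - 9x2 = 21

x1 = -1, x2 = -3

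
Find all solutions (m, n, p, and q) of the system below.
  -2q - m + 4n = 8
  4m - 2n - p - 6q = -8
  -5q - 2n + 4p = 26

infinitely many solutions

Row-reduce:
R1 ← R1 / (-1).
R2 ← R2 − 4·R1.
R2 ← R2 / (14).
R1 ← R1 + 4·R2.
R3 ← R3 + 2·R2.
R3 ← R3 / (27/7).
R1 ← R1 + 2/7·R3.
R2 ← R2 + 1/14·R3.
Rank is 3 with 4 unknowns, leaving q free.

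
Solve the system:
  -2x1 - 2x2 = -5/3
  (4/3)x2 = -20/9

x1 = 5/2, x2 = -5/3

Row-reduce the augmented matrix:
R1 ← R1 / (-2).
R2 ← R2 / (4/3).
R1 ← R1 − 1·R2.
Reading off the reduced rows gives x1 = 5/2, x2 = -5/3.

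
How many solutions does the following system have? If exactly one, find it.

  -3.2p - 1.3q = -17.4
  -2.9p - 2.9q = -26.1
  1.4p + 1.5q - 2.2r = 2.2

p = 3, q = 6, r = 5

Row-reduce the augmented matrix:
R1 ← R1 / (-16/5).
R2 ← R2 + 29/10·R1.
R3 ← R3 − 7/5·R1.
R2 ← R2 / (-551/320).
R1 ← R1 − 13/32·R2.
R3 ← R3 − 149/160·R2.
R3 ← R3 / (-11/5).
Reading off the reduced rows gives p = 3, q = 6, r = 5.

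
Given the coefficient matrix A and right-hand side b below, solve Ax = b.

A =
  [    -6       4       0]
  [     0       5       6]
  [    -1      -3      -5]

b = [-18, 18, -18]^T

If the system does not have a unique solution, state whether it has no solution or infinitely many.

Row-reduce the augmented matrix:
R1 ← R1 / (-6).
R3 ← R3 + 1·R1.
R2 ← R2 / (5).
R1 ← R1 + 2/3·R2.
R3 ← R3 + 11/3·R2.
R3 ← R3 / (-3/5).
R1 ← R1 − 4/5·R3.
R2 ← R2 − 6/5·R3.
Reading off the reduced rows gives x_1 = 3, x_2 = 0, x_3 = 3.

x_1 = 3, x_2 = 0, x_3 = 3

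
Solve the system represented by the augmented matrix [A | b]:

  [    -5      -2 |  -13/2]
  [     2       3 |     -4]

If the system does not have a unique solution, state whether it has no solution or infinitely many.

x_1 = 5/2, x_2 = -3

Row-reduce the augmented matrix:
R1 ← R1 / (-5).
R2 ← R2 − 2·R1.
R2 ← R2 / (11/5).
R1 ← R1 − 2/5·R2.
Reading off the reduced rows gives x_1 = 5/2, x_2 = -3.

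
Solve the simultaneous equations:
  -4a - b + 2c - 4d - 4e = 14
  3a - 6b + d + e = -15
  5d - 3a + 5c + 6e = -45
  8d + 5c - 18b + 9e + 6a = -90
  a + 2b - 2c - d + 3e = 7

Row-reduce:
R1 ← R1 / (-4).
R2 ← R2 − 3·R1.
R3 ← R3 + 3·R1.
R4 ← R4 − 6·R1.
R5 ← R5 − 1·R1.
R2 ← R2 / (-27/4).
R1 ← R1 − 1/4·R2.
R3 ← R3 − 3/4·R2.
R4 ← R4 + 39/2·R2.
R5 ← R5 − 7/4·R2.
R3 ← R3 / (11/3).
R1 ← R1 + 4/9·R3.
R2 ← R2 + 2/9·R3.
R4 ← R4 − 11/3·R3.
R5 ← R5 + 10/9·R3.
Swap R4 and R5.
R4 ← R4 / (-16/99).
R1 ← R1 − 185/99·R4.
R2 ← R2 − 76/99·R4.
R3 ← R3 − 70/33·R4.
Rank is 4 with 5 unknowns, leaving e free.

infinitely many solutions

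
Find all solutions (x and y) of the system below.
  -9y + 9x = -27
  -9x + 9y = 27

infinitely many solutions

Row-reduce:
R1 ← R1 / (9).
R2 ← R2 + 9·R1.
Rank is 1 with 2 unknowns, leaving y free.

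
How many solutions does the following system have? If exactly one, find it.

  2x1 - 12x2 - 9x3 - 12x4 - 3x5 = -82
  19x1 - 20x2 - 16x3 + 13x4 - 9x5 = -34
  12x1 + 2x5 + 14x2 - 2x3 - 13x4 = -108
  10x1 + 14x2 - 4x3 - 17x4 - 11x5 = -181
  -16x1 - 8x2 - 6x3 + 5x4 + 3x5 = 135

x1 = -5, x2 = 1, x3 = -3, x4 = 6, x5 = 5

Row-reduce the augmented matrix:
R1 ← R1 / (2).
R2 ← R2 − 19·R1.
R3 ← R3 − 12·R1.
R4 ← R4 − 10·R1.
R5 ← R5 + 16·R1.
R2 ← R2 / (94).
R1 ← R1 + 6·R2.
R3 ← R3 − 86·R2.
R4 ← R4 − 74·R2.
R5 ← R5 + 104·R2.
R3 ← R3 / (-1089/94).
R1 ← R1 + 3/47·R3.
R2 ← R2 − 139/188·R3.
R4 ← R4 + 1289/94·R3.
R5 ← R5 + 52/47·R3.
R4 ← R4 / (3890/363).
R1 ← R1 − 293/121·R4.
R2 ← R2 + 1669/726·R4.
R3 ← R3 − 1792/363·R4.
R5 ← R5 − 19955/363·R4.
R5 ← R5 / (167371/2334).
R1 ← R1 − 2237/778·R5.
R2 ← R2 + 4105/1556·R5.
R3 ← R3 − 7259/1167·R5.
R4 ← R4 + 3029/2334·R5.
Reading off the reduced rows gives x1 = -5, x2 = 1, x3 = -3, x4 = 6, x5 = 5.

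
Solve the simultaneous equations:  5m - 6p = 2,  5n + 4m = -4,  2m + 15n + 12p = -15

Row-reduce:
R1 ← R1 / (5).
R2 ← R2 − 4·R1.
R3 ← R3 − 2·R1.
R2 ← R2 / (5).
R3 ← R3 − 15·R2.
Row 3 reduces to 0 = 1, a contradiction. The system is inconsistent.

no solution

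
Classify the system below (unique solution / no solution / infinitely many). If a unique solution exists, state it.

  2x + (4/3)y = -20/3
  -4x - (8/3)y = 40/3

Row-reduce:
R1 ← R1 / (2).
R2 ← R2 + 4·R1.
Rank is 1 with 2 unknowns, leaving y free.

infinitely many solutions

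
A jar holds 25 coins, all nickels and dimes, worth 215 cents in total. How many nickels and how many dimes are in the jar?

Let n = nickels, d = dimes.
  n + d = 25
  10d + 5n = 215
Row-reduce the augmented matrix:
R2 ← R2 − 5·R1.
R2 ← R2 / (5).
R1 ← R1 − 1·R2.
Reading off the reduced rows gives n = 7, d = 18.

nickels: 7, dimes: 18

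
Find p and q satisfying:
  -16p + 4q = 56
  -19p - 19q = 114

Row-reduce the augmented matrix:
R1 ← R1 / (-16).
R2 ← R2 + 19·R1.
R2 ← R2 / (-95/4).
R1 ← R1 + 1/4·R2.
Reading off the reduced rows gives p = -4, q = -2.

p = -4, q = -2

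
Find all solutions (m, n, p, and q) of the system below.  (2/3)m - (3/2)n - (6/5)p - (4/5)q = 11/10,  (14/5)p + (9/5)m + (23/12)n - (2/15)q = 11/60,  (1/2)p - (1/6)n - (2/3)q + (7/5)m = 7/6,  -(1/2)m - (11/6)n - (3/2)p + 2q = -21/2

no solution

Row-reduce:
R1 ← R1 / (2/3).
R2 ← R2 − 9/5·R1.
R3 ← R3 − 7/5·R1.
R4 ← R4 + 1/2·R1.
R2 ← R2 / (179/30).
R1 ← R1 + 9/4·R2.
R3 ← R3 − 179/60·R2.
R4 ← R4 + 71/24·R2.
Swap R3 and R4.
R3 ← R3 / (2129/3580).
R1 ← R1 − 171/358·R3.
R2 ← R2 − 906/895·R3.
Row 4 reduces to 0 = 1/4, a contradiction. The system is inconsistent.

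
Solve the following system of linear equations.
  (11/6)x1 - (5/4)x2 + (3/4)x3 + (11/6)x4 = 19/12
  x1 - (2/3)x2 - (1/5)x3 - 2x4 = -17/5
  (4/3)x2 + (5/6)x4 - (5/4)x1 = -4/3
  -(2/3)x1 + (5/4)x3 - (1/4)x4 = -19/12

x1 = -4, x2 = -6, x3 = -3, x4 = 2

Row-reduce the augmented matrix:
R1 ← R1 / (11/6).
R2 ← R2 − 1·R1.
R3 ← R3 + 5/4·R1.
R4 ← R4 + 2/3·R1.
R2 ← R2 / (1/66).
R1 ← R1 + 15/22·R2.
R3 ← R3 − 127/264·R2.
R4 ← R4 + 5/11·R2.
R3 ← R3 / (397/20).
R1 ← R1 + 27·R3.
R2 ← R2 + 201/5·R3.
R4 ← R4 + 67/4·R3.
R4 ← R4 / (-35495/4764).
R1 ← R1 + 638/397·R4.
R2 ← R2 + 350/397·R4.
R3 ← R3 − 5840/1191·R4.
Reading off the reduced rows gives x1 = -4, x2 = -6, x3 = -3, x4 = 2.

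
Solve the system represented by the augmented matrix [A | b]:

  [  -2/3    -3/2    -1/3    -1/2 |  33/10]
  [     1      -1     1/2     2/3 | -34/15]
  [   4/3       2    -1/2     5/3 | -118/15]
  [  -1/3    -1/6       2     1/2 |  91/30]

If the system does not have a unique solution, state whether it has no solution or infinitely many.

x_1 = -3, x_2 = -4/5, x_3 = 6/5, x_4 = -1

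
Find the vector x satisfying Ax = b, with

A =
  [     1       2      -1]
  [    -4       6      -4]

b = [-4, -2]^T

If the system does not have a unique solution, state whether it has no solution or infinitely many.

infinitely many solutions

Row-reduce:
R2 ← R2 + 4·R1.
R2 ← R2 / (14).
R1 ← R1 − 2·R2.
Rank is 2 with 3 unknowns, leaving x_3 free.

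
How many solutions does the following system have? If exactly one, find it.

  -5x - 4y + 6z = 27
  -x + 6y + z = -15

Row-reduce:
R1 ← R1 / (-5).
R2 ← R2 + 1·R1.
R2 ← R2 / (34/5).
R1 ← R1 − 4/5·R2.
Rank is 2 with 3 unknowns, leaving z free.

infinitely many solutions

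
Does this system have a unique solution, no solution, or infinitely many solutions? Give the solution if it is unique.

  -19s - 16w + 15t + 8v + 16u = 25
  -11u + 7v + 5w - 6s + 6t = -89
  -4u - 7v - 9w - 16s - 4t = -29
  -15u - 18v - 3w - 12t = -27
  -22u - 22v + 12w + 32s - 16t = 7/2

no solution

Row-reduce:
R1 ← R1 / (16).
R2 ← R2 + 11·R1.
R3 ← R3 + 4·R1.
R4 ← R4 + 15·R1.
R5 ← R5 + 22·R1.
R2 ← R2 / (25/2).
R1 ← R1 − 1/2·R2.
R3 ← R3 + 5·R2.
R4 ← R4 + 21/2·R2.
R5 ← R5 + 11·R2.
R3 ← R3 / (-77/5).
R1 ← R1 + 19/25·R3.
R2 ← R2 + 12/25·R3.
R4 ← R4 + 576/25·R3.
R5 ← R5 + 382/25·R3.
R4 ← R4 / (26571/3080).
R1 ← R1 − 751/770·R4.
R2 ← R2 + 1973/3080·R4.
R3 ← R3 − 1135/616·R4.
R5 ← R5 − 26571/1540·R4.
Row 5 reduces to 0 = -1/2, a contradiction. The system is inconsistent.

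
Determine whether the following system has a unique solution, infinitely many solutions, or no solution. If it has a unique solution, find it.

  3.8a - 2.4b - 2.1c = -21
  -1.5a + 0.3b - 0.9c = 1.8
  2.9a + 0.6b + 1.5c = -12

Row-reduce the augmented matrix:
R1 ← R1 / (19/5).
R2 ← R2 + 3/2·R1.
R3 ← R3 − 29/10·R1.
R2 ← R2 / (-123/190).
R1 ← R1 + 12/19·R2.
R3 ← R3 − 231/95·R2.
R3 ← R3 / (-2781/820).
R1 ← R1 − 93/82·R3.
R2 ← R2 − 219/82·R3.
Reading off the reduced rows gives a = -6, b = -6, c = 6.

a = -6, b = -6, c = 6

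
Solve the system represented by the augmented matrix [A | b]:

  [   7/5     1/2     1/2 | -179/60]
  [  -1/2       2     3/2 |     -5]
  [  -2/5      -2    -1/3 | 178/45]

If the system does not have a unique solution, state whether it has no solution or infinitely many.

Row-reduce the augmented matrix:
R1 ← R1 / (7/5).
R2 ← R2 + 1/2·R1.
R3 ← R3 + 2/5·R1.
R2 ← R2 / (61/28).
R1 ← R1 − 5/14·R2.
R3 ← R3 + 13/7·R2.
R3 ← R3 / (227/183).
R1 ← R1 − 5/61·R3.
R2 ← R2 − 47/61·R3.
Reading off the reduced rows gives x_1 = -1, x_2 = -3/2, x_3 = -5/3.

x_1 = -1, x_2 = -3/2, x_3 = -5/3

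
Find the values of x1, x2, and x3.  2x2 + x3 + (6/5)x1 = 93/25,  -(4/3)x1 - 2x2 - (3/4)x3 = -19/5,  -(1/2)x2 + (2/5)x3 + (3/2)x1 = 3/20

x1 = 3/5, x2 = 3/2, x3 = 0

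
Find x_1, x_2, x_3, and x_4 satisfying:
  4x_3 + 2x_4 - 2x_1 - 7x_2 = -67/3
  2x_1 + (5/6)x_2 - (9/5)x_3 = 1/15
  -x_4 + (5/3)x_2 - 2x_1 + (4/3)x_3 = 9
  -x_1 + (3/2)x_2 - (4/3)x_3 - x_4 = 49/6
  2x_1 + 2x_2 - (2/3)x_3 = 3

x_1 = -5/3, x_2 = 3, x_3 = -1/2, x_4 = -4/3

Row-reduce the augmented matrix:
R1 ← R1 / (-2).
R2 ← R2 − 2·R1.
R3 ← R3 + 2·R1.
R4 ← R4 + 1·R1.
R5 ← R5 − 2·R1.
R2 ← R2 / (-37/6).
R1 ← R1 − 7/2·R2.
R3 ← R3 − 26/3·R2.
R4 ← R4 − 5·R2.
R5 ← R5 + 5·R2.
R3 ← R3 / (236/555).
R1 ← R1 + 139/185·R3.
R2 ← R2 + 66/185·R3.
R4 ← R4 + 172/111·R3.
R5 ← R5 − 172/111·R3.
R4 ← R4 / (-63/59).
R1 ← R1 + 47/236·R4.
R2 ← R2 + 57/118·R4.
R3 ← R3 + 105/236·R4.
R5 ← R5 − 63/59·R4.
R5 reduces to 0 = 0, so the extra equation is consistent.
Reading off the reduced rows gives x_1 = -5/3, x_2 = 3, x_3 = -1/2, x_4 = -4/3.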